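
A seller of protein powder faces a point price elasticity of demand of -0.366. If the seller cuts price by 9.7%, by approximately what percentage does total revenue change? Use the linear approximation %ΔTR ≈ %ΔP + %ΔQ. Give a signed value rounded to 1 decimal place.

%ΔQ ≈ Ed × %ΔP = (-0.366) × (-9.7%) = +3.5502%
%ΔTR ≈ %ΔP + %ΔQ = (-9.7%) + (+3.5502%) = -6.1498%

-6.1%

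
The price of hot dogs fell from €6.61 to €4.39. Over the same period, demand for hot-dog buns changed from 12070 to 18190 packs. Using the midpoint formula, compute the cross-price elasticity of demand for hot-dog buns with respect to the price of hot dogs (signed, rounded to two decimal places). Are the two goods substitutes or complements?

-1.00; complements

%ΔQ_{hot-dog buns} = (18190 − 12070)/avg = 6120/15130 = 0.404494…
%ΔP_{hot dogs} = (4.39 − 6.61)/avg = -2.22/5.5 = -0.403636…
E_cross = (6120/15130) / (-2.22/5.5) = -1.0021…
E_cross < 0 ⇒ the goods are complements.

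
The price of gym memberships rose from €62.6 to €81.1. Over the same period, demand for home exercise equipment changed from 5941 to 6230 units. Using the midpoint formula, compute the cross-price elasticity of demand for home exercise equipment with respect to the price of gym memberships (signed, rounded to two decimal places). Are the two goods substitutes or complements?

%ΔQ_{home exercise equipment} = (6230 − 5941)/avg = 289/6085.5 = 0.047489…
%ΔP_{gym memberships} = (81.1 − 62.6)/avg = 18.5/71.85 = 0.257480…
E_cross = (289/6085.5) / (18.5/71.85) = 0.1844…
E_cross > 0 ⇒ the goods are substitutes.

0.18; substitutes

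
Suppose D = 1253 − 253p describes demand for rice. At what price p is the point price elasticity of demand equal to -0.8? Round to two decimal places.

Ed = −253p/(1253 − 253p). Set this equal to -0.8:
253p = 0.8·(1253 − 253p) ⇒ 253p(1 + 0.8) = 0.8·1253
p = 0.8·1253 / (253·1.8) = 2.2011…

2.20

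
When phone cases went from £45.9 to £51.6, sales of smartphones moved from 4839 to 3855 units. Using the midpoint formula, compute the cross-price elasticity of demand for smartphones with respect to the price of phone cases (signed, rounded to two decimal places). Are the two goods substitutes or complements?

%ΔQ_{smartphones} = (3855 − 4839)/avg = -984/4347 = -0.226363…
%ΔP_{phone cases} = (51.6 − 45.9)/avg = 5.7/48.75 = 0.116923…
E_cross = (-984/4347) / (5.7/48.75) = -1.9359…
E_cross < 0 ⇒ the goods are complements.

-1.94; complements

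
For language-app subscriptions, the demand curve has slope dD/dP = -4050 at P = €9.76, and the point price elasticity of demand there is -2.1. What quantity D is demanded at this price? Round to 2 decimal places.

18822.86

Ed = (dD/dP)·(P/D) ⇒ D = (dD/dP)·P/Ed = (-4050)·9.76/(-2.1) = 18822.8571…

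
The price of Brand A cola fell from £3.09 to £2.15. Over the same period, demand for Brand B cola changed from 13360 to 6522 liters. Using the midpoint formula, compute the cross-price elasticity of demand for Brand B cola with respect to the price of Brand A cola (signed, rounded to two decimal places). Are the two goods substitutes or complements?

1.92; substitutes

%ΔQ_{Brand B cola} = (6522 − 13360)/avg = -6838/9941 = -0.687858…
%ΔP_{Brand A cola} = (2.15 − 3.09)/avg = -0.94/2.62 = -0.358778…
E_cross = (-6838/9941) / (-0.94/2.62) = 1.9172…
E_cross > 0 ⇒ the goods are substitutes.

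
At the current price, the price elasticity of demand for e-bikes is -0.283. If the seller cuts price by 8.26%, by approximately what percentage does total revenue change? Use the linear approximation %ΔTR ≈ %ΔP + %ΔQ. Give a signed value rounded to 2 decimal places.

-5.92%

%ΔQ ≈ Ed × %ΔP = (-0.283) × (-8.26%) = +2.3376%
%ΔTR ≈ %ΔP + %ΔQ = (-8.26%) + (+2.3376%) = -5.9224%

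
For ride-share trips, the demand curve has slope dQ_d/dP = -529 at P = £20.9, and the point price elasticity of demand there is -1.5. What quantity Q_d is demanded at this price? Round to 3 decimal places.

Ed = (dQ_d/dP)·(P/Q_d) ⇒ Q_d = (dQ_d/dP)·P/Ed = (-529)·20.9/(-1.5) = 7370.73333…

7370.733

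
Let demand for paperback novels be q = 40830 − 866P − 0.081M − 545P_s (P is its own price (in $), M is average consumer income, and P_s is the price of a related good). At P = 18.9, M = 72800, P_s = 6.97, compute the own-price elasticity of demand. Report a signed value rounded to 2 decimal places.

-1.11

At the given values, q = 40830 − 866(18.9) − 0.081(72800) − 545(6.97) = 14767.15.
∂q/∂P = −866.
E = (-866) × (18.9/14767.15) = -1.1083…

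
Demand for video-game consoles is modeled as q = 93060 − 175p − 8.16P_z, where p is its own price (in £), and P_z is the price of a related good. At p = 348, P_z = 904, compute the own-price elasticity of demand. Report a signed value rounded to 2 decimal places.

At the given values, q = 93060 − 175(348) − 8.16(904) = 24783.36.
∂q/∂p = −175.
E = (-175) × (348/24783.36) = -2.4572…

-2.46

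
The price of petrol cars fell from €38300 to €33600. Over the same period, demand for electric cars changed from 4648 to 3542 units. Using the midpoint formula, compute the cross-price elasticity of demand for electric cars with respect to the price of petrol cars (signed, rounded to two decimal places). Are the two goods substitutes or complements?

2.07; substitutes

%ΔQ_{electric cars} = (3542 − 4648)/avg = -1106/4095 = -0.270085…
%ΔP_{petrol cars} = (33600 − 38300)/avg = -4700/35950 = -0.130737…
E_cross = (-1106/4095) / (-4700/35950) = 2.0658…
E_cross > 0 ⇒ the goods are substitutes.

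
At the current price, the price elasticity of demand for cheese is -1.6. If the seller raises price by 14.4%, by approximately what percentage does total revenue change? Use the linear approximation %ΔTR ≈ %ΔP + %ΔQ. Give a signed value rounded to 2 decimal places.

%ΔQ ≈ Ed × %ΔP = (-1.6) × (+14.4%) = -23.0400%
%ΔTR ≈ %ΔP + %ΔQ = (+14.4%) + (-23.0400%) = -8.6400%

-8.64%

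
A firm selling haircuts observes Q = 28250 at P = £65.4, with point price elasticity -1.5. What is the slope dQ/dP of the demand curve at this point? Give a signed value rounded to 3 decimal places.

-647.936

Ed = (dQ/dP)·(P/Q) ⇒ dQ/dP = Ed·Q/P = (-1.5)·28250/65.4 = -647.93577…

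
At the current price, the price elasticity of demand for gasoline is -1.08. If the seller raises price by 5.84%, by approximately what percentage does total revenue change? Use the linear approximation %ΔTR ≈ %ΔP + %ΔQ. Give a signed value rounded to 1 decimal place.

%ΔQ ≈ Ed × %ΔP = (-1.08) × (+5.84%) = -6.3072%
%ΔTR ≈ %ΔP + %ΔQ = (+5.84%) + (-6.3072%) = -0.4672%

-0.5%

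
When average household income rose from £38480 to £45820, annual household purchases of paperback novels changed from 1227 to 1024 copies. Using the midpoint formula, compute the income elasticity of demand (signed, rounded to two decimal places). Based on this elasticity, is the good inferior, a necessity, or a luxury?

-1.04; inferior

%ΔQ = (1024 − 1227)/[( 1227 + 1024)/2] = -203/1125.5 = -0.180364…
%ΔIncome = (45820 − 38480)/[( 38480 + 45820)/2] = 7340/42150 = 0.174139…
E_income = (-203/1125.5) / (7340/42150) = -1.0357…
E_income < 0 ⇒ inferior good.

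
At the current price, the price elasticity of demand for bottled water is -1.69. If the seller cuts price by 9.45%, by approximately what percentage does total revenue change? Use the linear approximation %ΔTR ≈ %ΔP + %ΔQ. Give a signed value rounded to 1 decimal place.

+6.5%

%ΔQ ≈ Ed × %ΔP = (-1.69) × (-9.45%) = +15.9705%
%ΔTR ≈ %ΔP + %ΔQ = (-9.45%) + (+15.9705%) = +6.5205%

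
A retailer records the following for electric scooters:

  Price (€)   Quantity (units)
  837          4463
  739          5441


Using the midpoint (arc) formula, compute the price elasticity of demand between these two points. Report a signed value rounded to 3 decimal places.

-1.588

%ΔQ = (5441 − 4463) / [(4463 + 5441)/2] = 978/4952 = 0.197495…
%ΔP = (739 − 837) / [(837 + 739)/2] = -98/788 = -0.124365…
Arc Ed = %ΔQ / %ΔP = (978/4952) / (-98/788) = -1.58802…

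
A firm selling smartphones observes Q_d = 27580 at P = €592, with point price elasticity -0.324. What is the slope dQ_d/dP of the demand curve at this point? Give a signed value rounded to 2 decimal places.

-15.09

Ed = (dQ_d/dP)·(P/Q_d) ⇒ dQ_d/dP = Ed·Q_d/P = (-0.324)·27580/592 = -15.0944…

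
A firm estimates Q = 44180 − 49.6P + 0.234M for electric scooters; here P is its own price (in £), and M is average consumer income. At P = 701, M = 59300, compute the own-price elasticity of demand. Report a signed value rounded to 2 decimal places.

At the given values, Q = 44180 − 49.6(701) + 0.234(59300) = 23286.6.
∂Q/∂P = −49.6.
E = (-49.6) × (701/23286.6) = -1.4931…

-1.49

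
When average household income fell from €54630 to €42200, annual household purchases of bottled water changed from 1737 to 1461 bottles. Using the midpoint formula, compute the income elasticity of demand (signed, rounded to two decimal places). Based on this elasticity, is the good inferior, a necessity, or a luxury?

0.67; necessity

%ΔQ = (1461 − 1737)/[( 1737 + 1461)/2] = -276/1599 = -0.172607…
%ΔIncome = (42200 − 54630)/[( 54630 + 42200)/2] = -12430/48415 = -0.256738…
E_income = (-276/1599) / (-12430/48415) = 0.6723…
0 < E_income < 1 ⇒ normal good, necessity.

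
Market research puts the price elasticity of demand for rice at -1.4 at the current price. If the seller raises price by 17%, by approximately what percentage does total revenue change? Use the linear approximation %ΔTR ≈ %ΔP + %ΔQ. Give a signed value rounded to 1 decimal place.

%ΔQ ≈ Ed × %ΔP = (-1.4) × (+17%) = -23.8000%
%ΔTR ≈ %ΔP + %ΔQ = (+17%) + (-23.8000%) = -6.8000%

-6.8%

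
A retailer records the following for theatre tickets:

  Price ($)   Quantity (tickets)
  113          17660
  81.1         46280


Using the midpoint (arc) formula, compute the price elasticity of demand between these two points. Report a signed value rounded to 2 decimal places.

-2.72

%ΔQ = (46280 − 17660) / [(17660 + 46280)/2] = 28620/31970 = 0.895214…
%ΔP = (81.1 − 113) / [(113 + 81.1)/2] = -31.9/97.05 = -0.328696…
Arc Ed = %ΔQ / %ΔP = (28620/31970) / (-31.9/97.05) = -2.7235…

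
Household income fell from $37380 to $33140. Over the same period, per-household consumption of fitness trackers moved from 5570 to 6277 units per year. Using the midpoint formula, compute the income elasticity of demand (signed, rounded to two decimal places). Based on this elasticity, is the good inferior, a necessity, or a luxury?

%ΔQ = (6277 − 5570)/[( 5570 + 6277)/2] = 707/5923.5 = 0.119355…
%ΔIncome = (33140 − 37380)/[( 37380 + 33140)/2] = -4240/35260 = -0.120249…
E_income = (707/5923.5) / (-4240/35260) = -0.9925…
E_income < 0 ⇒ inferior good.

-0.99; inferior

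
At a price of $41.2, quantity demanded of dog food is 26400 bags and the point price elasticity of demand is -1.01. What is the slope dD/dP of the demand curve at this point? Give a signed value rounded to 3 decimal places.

-647.184

Ed = (dD/dP)·(P/D) ⇒ dD/dP = Ed·D/P = (-1.01)·26400/41.2 = -647.18446…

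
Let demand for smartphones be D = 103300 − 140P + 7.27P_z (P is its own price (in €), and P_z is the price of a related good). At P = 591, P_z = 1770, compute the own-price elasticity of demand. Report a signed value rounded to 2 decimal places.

At the given values, D = 103300 − 140(591) + 7.27(1770) = 33427.9.
∂D/∂P = −140.
E = (-140) × (591/33427.9) = -2.4751…

-2.48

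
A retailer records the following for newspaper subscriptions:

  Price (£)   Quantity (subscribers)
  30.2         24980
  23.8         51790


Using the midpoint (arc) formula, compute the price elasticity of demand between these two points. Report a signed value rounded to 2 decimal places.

%ΔQ = (51790 − 24980) / [(24980 + 51790)/2] = 26810/38385 = 0.698449…
%ΔP = (23.8 − 30.2) / [(30.2 + 23.8)/2] = -6.4/27 = -0.237037…
Arc Ed = %ΔQ / %ΔP = (26810/38385) / (-6.4/27) = -2.9465…

-2.95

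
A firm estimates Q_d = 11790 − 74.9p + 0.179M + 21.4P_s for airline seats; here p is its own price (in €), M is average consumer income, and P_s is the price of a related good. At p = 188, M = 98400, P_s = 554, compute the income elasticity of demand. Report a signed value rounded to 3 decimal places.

0.648

At the given values, Q_d = 11790 − 74.9(188) + 0.179(98400) + 21.4(554) = 27178.
∂Q_d/∂M = 0.179.
E = (0.179) × (98400/27178) = 0.64808…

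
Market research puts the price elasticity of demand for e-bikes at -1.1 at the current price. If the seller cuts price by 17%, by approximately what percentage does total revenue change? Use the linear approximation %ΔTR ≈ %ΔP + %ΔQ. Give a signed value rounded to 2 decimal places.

+1.70%

%ΔQ ≈ Ed × %ΔP = (-1.1) × (-17%) = +18.7000%
%ΔTR ≈ %ΔP + %ΔQ = (-17%) + (+18.7000%) = +1.7000%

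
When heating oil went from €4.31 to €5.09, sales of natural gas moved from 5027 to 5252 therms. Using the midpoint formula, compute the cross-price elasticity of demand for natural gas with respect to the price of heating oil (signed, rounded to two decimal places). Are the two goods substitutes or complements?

0.26; substitutes

%ΔQ_{natural gas} = (5252 − 5027)/avg = 225/5139.5 = 0.043778…
%ΔP_{heating oil} = (5.09 − 4.31)/avg = 0.78/4.7 = 0.165957…
E_cross = (225/5139.5) / (0.78/4.7) = 0.2637…
E_cross > 0 ⇒ the goods are substitutes.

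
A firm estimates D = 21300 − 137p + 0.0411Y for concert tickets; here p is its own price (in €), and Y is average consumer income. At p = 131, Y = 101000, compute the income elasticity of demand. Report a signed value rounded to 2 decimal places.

0.55

At the given values, D = 21300 − 137(131) + 0.0411(101000) = 7504.1.
∂D/∂Y = 0.0411.
E = (0.0411) × (101000/7504.1) = 0.5531…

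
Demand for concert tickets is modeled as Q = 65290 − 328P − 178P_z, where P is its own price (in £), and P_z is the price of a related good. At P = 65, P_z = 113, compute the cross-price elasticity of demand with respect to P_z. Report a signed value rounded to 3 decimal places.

-0.843

At the given values, Q = 65290 − 328(65) − 178(113) = 23856.
∂Q/∂P_z = -178.
E = (-178) × (113/23856) = -0.84314…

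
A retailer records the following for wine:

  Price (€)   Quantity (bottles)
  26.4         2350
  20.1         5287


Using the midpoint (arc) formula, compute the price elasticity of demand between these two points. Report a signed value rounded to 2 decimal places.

%ΔQ = (5287 − 2350) / [(2350 + 5287)/2] = 2937/3818.5 = 0.769150…
%ΔP = (20.1 − 26.4) / [(26.4 + 20.1)/2] = -6.3/23.25 = -0.270967…
Arc Ed = %ΔQ / %ΔP = (2937/3818.5) / (-6.3/23.25) = -2.8385…

-2.84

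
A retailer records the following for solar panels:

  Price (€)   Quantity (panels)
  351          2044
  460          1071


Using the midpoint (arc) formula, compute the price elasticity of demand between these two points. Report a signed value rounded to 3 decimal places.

%ΔQ = (1071 − 2044) / [(2044 + 1071)/2] = -973/1557.5 = -0.624719…
%ΔP = (460 − 351) / [(351 + 460)/2] = 109/405.5 = 0.268803…
Arc Ed = %ΔQ / %ΔP = (-973/1557.5) / (109/405.5) = -2.32406…

-2.324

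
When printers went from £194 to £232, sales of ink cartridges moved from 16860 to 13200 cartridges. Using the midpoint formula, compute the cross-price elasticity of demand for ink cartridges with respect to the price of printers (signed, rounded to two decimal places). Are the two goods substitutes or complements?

-1.36; complements

%ΔQ_{ink cartridges} = (13200 − 16860)/avg = -3660/15030 = -0.243512…
%ΔP_{printers} = (232 − 194)/avg = 38/213 = 0.178403…
E_cross = (-3660/15030) / (38/213) = -1.3649…
E_cross < 0 ⇒ the goods are complements.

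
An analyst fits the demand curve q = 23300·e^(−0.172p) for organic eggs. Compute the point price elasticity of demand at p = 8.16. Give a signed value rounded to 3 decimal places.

-1.404

dq/dp = −0.172·q = -984.789. At p = 8.16, q = 5725.52.
Ed = (dq/dp)·(p/q) = (-984.789) × (8.16/5725.52) = -1.40352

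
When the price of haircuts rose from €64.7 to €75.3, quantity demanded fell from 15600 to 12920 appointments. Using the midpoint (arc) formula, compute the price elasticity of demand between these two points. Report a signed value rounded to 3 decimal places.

-1.241

%ΔQ = (12920 − 15600) / [(15600 + 12920)/2] = -2680/14260 = -0.187938…
%ΔP = (75.3 − 64.7) / [(64.7 + 75.3)/2] = 10.6/70 = 0.151428…
Arc Ed = %ΔQ / %ΔP = (-2680/14260) / (10.6/70) = -1.24110…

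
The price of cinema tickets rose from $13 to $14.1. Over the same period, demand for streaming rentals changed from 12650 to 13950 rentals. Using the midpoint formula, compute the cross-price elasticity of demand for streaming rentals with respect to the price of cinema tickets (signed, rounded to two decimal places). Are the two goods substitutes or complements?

1.20; substitutes

%ΔQ_{streaming rentals} = (13950 − 12650)/avg = 1300/13300 = 0.097744…
%ΔP_{cinema tickets} = (14.1 − 13)/avg = 1.1/13.55 = 0.081180…
E_cross = (1300/13300) / (1.1/13.55) = 1.2040…
E_cross > 0 ⇒ the goods are substitutes.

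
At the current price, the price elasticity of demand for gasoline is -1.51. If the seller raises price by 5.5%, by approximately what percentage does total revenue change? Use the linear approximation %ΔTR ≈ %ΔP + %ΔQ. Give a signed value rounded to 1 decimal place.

-2.8%

%ΔQ ≈ Ed × %ΔP = (-1.51) × (+5.5%) = -8.3050%
%ΔTR ≈ %ΔP + %ΔQ = (+5.5%) + (-8.3050%) = -2.8050%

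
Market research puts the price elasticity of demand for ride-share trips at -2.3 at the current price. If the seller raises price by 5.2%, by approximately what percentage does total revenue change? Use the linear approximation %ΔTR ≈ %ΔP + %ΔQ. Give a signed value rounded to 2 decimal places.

%ΔQ ≈ Ed × %ΔP = (-2.3) × (+5.2%) = -11.9600%
%ΔTR ≈ %ΔP + %ΔQ = (+5.2%) + (-11.9600%) = -6.7600%

-6.76%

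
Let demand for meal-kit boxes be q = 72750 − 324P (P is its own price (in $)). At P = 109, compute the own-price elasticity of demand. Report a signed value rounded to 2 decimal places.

-0.94

At the given values, q = 72750 − 324(109) = 37434.
∂q/∂P = −324.
E = (-324) × (109/37434) = -0.9434…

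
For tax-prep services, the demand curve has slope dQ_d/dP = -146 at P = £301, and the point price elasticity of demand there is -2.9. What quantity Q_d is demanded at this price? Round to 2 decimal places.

15153.79

Ed = (dQ_d/dP)·(P/Q_d) ⇒ Q_d = (dQ_d/dP)·P/Ed = (-146)·301/(-2.9) = 15153.7931…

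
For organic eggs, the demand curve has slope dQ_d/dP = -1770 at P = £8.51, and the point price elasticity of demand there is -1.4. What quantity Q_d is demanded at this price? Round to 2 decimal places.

Ed = (dQ_d/dP)·(P/Q_d) ⇒ Q_d = (dQ_d/dP)·P/Ed = (-1770)·8.51/(-1.4) = 10759.0714…

10759.07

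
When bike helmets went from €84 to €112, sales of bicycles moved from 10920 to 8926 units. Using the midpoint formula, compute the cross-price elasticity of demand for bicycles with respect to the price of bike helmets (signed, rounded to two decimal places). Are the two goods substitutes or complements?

-0.70; complements

%ΔQ_{bicycles} = (8926 − 10920)/avg = -1994/9923 = -0.200947…
%ΔP_{bike helmets} = (112 − 84)/avg = 28/98 = 0.285714…
E_cross = (-1994/9923) / (28/98) = -0.7033…
E_cross < 0 ⇒ the goods are complements.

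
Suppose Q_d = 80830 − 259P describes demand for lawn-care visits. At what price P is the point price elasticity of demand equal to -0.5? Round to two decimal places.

Ed = −259P/(80830 − 259P). Set this equal to -0.5:
259P = 0.5·(80830 − 259P) ⇒ 259P(1 + 0.5) = 0.5·80830
P = 0.5·80830 / (259·1.5) = 104.0283…

104.03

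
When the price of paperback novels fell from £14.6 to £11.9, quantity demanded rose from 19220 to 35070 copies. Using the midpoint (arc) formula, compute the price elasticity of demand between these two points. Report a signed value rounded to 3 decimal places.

%ΔQ = (35070 − 19220) / [(19220 + 35070)/2] = 15850/27145 = 0.583901…
%ΔP = (11.9 − 14.6) / [(14.6 + 11.9)/2] = -2.7/13.25 = -0.203773…
Arc Ed = %ΔQ / %ΔP = (15850/27145) / (-2.7/13.25) = -2.86544…

-2.865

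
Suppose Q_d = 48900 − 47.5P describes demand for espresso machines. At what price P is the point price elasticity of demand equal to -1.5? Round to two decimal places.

617.68

Ed = −47.5P/(48900 − 47.5P). Set this equal to -1.5:
47.5P = 1.5·(48900 − 47.5P) ⇒ 47.5P(1 + 1.5) = 1.5·48900
P = 1.5·48900 / (47.5·2.5) = 617.6842…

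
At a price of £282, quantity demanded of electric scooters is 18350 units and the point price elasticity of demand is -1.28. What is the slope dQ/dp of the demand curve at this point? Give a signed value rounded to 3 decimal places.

Ed = (dQ/dp)·(p/Q) ⇒ dQ/dp = Ed·Q/p = (-1.28)·18350/282 = -83.29078…

-83.291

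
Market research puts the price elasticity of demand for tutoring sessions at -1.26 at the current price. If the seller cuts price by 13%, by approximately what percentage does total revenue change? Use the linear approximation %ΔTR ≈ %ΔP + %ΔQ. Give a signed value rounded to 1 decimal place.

%ΔQ ≈ Ed × %ΔP = (-1.26) × (-13%) = +16.3800%
%ΔTR ≈ %ΔP + %ΔQ = (-13%) + (+16.3800%) = +3.3800%

+3.4%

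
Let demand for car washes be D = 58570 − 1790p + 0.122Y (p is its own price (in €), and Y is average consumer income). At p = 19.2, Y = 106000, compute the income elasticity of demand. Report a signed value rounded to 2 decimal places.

At the given values, D = 58570 − 1790(19.2) + 0.122(106000) = 37134.
∂D/∂Y = 0.122.
E = (0.122) × (106000/37134) = 0.3482…

0.35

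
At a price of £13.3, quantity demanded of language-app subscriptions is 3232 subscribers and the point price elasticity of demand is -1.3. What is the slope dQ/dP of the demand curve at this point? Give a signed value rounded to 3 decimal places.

Ed = (dQ/dP)·(P/Q) ⇒ dQ/dP = Ed·Q/P = (-1.3)·3232/13.3 = -315.90977…

-315.910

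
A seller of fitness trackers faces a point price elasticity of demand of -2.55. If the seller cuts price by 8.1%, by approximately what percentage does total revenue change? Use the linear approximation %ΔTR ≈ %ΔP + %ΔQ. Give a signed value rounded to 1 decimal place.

+12.6%

%ΔQ ≈ Ed × %ΔP = (-2.55) × (-8.1%) = +20.6550%
%ΔTR ≈ %ΔP + %ΔQ = (-8.1%) + (+20.6550%) = +12.5550%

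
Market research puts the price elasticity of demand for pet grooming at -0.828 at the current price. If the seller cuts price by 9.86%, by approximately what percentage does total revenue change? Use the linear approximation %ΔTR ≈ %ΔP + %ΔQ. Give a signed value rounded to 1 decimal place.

%ΔQ ≈ Ed × %ΔP = (-0.828) × (-9.86%) = +8.1641%
%ΔTR ≈ %ΔP + %ΔQ = (-9.86%) + (+8.1641%) = -1.6959%

-1.7%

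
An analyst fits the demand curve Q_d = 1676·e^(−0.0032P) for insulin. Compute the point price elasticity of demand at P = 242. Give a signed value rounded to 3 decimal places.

-0.774

dQ_d/dP = −0.0032·Q_d = -2.47233. At P = 242, Q_d = 772.603.
Ed = (dQ_d/dP)·(P/Q_d) = (-2.47233) × (242/772.603) = -0.7744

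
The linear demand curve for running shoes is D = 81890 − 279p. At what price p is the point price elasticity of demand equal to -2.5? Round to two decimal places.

209.65

Ed = −279p/(81890 − 279p). Set this equal to -2.5:
279p = 2.5·(81890 − 279p) ⇒ 279p(1 + 2.5) = 2.5·81890
p = 2.5·81890 / (279·3.5) = 209.6518…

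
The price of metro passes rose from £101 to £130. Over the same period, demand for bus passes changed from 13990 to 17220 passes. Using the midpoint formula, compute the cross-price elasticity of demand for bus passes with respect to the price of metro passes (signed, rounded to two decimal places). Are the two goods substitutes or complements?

%ΔQ_{bus passes} = (17220 − 13990)/avg = 3230/15605 = 0.206984…
%ΔP_{metro passes} = (130 − 101)/avg = 29/115.5 = 0.251082…
E_cross = (3230/15605) / (29/115.5) = 0.8243…
E_cross > 0 ⇒ the goods are substitutes.

0.82; substitutes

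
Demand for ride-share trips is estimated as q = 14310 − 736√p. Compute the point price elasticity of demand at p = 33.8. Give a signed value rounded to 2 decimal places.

-0.21

dq/dp = −736/(2√p) = -63.2979. At p = 33.8, q = 10031.1.
Ed = (dq/dp)·(p/q) = (-63.2979) × (33.8/10031.1) = -0.2132…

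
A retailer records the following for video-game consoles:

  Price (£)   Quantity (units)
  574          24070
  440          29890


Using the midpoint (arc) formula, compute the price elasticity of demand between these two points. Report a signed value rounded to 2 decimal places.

-0.82

%ΔQ = (29890 − 24070) / [(24070 + 29890)/2] = 5820/26980 = 0.215715…
%ΔP = (440 − 574) / [(574 + 440)/2] = -134/507 = -0.264299…
Arc Ed = %ΔQ / %ΔP = (5820/26980) / (-134/507) = -0.8161…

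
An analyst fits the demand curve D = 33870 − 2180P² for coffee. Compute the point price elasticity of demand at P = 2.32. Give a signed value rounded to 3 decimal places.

dD/dP = −2·2180·P = -10115.2. At P = 2.32, D = 22136.368.
Ed = (dD/dP)·(P/D) = (-10115.2) × (2.32/22136.368) = -1.06012…

-1.060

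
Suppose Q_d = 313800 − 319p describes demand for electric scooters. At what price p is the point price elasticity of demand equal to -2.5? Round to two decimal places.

702.64

Ed = −319p/(313800 − 319p). Set this equal to -2.5:
319p = 2.5·(313800 − 319p) ⇒ 319p(1 + 2.5) = 2.5·313800
p = 2.5·313800 / (319·3.5) = 702.6421…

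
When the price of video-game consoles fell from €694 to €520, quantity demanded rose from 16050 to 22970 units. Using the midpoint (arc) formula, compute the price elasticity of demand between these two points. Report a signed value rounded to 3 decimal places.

%ΔQ = (22970 − 16050) / [(16050 + 22970)/2] = 6920/19510 = 0.354689…
%ΔP = (520 − 694) / [(694 + 520)/2] = -174/607 = -0.286655…
Arc Ed = %ΔQ / %ΔP = (6920/19510) / (-174/607) = -1.23733…

-1.237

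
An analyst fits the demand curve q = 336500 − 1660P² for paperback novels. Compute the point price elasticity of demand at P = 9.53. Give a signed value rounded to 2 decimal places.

dq/dP = −2·1660·P = -31639.6. At P = 9.53, q = 185737.306.
Ed = (dq/dP)·(P/q) = (-31639.6) × (9.53/185737.306) = -1.6233…

-1.62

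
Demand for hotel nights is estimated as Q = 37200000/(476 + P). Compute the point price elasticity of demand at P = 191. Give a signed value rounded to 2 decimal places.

-0.29

dQ/dP = −37200000/(476 + P)² = -83.6164. At P = 191, Q = 55772.1.
Ed = (dQ/dP)·(P/Q) = (-83.6164) × (191/55772.1) = -0.2863…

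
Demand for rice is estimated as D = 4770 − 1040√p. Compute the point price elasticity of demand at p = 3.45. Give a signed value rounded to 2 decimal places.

dD/dp = −1040/(2√p) = -279.959. At p = 3.45, D = 2838.29.
Ed = (dD/dp)·(p/D) = (-279.959) × (3.45/2838.29) = -0.3402…

-0.34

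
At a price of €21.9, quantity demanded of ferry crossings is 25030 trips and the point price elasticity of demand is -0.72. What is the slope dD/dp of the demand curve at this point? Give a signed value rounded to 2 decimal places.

-822.90

Ed = (dD/dp)·(p/D) ⇒ dD/dp = Ed·D/p = (-0.72)·25030/21.9 = -822.9041…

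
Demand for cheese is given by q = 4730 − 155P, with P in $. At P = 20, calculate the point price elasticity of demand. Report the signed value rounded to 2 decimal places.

-1.90

dq/dP = −155. At P = 20, q = 4730 − 155(20) = 1630.
Ed = (dq/dP)·(P/q) = −155 × (20/1630) = -1.9018…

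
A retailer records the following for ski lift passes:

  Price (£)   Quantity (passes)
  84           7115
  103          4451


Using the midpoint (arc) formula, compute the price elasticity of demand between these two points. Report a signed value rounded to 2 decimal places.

%ΔQ = (4451 − 7115) / [(7115 + 4451)/2] = -2664/5783 = -0.460660…
%ΔP = (103 − 84) / [(84 + 103)/2] = 19/93.5 = 0.203208…
Arc Ed = %ΔQ / %ΔP = (-2664/5783) / (19/93.5) = -2.2669…

-2.27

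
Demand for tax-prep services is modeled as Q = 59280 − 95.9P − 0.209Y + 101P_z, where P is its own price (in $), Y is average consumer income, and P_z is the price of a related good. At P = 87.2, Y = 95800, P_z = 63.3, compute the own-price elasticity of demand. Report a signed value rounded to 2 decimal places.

At the given values, Q = 59280 − 95.9(87.2) − 0.209(95800) + 101(63.3) = 37288.62.
∂Q/∂P = −95.9.
E = (-95.9) × (87.2/37288.62) = -0.2242…

-0.22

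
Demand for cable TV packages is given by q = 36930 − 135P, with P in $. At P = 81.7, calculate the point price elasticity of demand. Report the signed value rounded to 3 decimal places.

-0.426

dq/dP = −135. At P = 81.7, q = 36930 − 135(81.7) = 25900.5.
Ed = (dq/dP)·(P/q) = −135 × (81.7/25900.5) = -0.42584…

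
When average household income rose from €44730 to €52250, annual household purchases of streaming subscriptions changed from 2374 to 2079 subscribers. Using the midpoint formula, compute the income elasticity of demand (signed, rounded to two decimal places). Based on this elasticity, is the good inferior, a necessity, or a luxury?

%ΔQ = (2079 − 2374)/[( 2374 + 2079)/2] = -295/2226.5 = -0.132494…
%ΔIncome = (52250 − 44730)/[( 44730 + 52250)/2] = 7520/48490 = 0.155083…
E_income = (-295/2226.5) / (7520/48490) = -0.8543…
E_income < 0 ⇒ inferior good.

-0.85; inferior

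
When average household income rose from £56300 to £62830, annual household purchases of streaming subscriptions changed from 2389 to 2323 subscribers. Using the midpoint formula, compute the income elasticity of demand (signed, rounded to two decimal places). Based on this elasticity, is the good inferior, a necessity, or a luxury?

%ΔQ = (2323 − 2389)/[( 2389 + 2323)/2] = -66/2356 = -0.028013…
%ΔIncome = (62830 − 56300)/[( 56300 + 62830)/2] = 6530/59565 = 0.109628…
E_income = (-66/2356) / (6530/59565) = -0.2555…
E_income < 0 ⇒ inferior good.

-0.26; inferior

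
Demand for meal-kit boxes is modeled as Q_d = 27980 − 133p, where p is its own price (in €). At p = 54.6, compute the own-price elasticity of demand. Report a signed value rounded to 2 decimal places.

-0.35

At the given values, Q_d = 27980 − 133(54.6) = 20718.2.
∂Q_d/∂p = −133.
E = (-133) × (54.6/20718.2) = -0.3505…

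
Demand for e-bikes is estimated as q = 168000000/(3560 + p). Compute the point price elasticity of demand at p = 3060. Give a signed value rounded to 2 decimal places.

-0.46

dq/dp = −168000000/(3560 + p)² = -3.83348. At p = 3060, q = 25377.6.
Ed = (dq/dp)·(p/q) = (-3.83348) × (3060/25377.6) = -0.4622…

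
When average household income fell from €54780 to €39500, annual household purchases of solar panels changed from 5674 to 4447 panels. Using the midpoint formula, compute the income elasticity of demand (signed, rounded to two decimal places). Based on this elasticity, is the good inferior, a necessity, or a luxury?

0.75; necessity

%ΔQ = (4447 − 5674)/[( 5674 + 4447)/2] = -1227/5060.5 = -0.242466…
%ΔIncome = (39500 − 54780)/[( 54780 + 39500)/2] = -15280/47140 = -0.324140…
E_income = (-1227/5060.5) / (-15280/47140) = 0.7480…
0 < E_income < 1 ⇒ normal good, necessity.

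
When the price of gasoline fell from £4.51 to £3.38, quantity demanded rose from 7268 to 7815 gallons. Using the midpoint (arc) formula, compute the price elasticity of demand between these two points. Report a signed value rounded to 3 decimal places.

%ΔQ = (7815 − 7268) / [(7268 + 7815)/2] = 547/7541.5 = 0.072531…
%ΔP = (3.38 − 4.51) / [(4.51 + 3.38)/2] = -1.13/3.945 = -0.286438…
Arc Ed = %ΔQ / %ΔP = (547/7541.5) / (-1.13/3.945) = -0.25322…

-0.253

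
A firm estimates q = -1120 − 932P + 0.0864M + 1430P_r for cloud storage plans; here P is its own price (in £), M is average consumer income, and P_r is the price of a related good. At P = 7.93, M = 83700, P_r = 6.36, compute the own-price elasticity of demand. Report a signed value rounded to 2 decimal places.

At the given values, q = -1120 − 932(7.93) + 0.0864(83700) + 1430(6.36) = 7815.72.
∂q/∂P = −932.
E = (-932) × (7.93/7815.72) = -0.9456…

-0.95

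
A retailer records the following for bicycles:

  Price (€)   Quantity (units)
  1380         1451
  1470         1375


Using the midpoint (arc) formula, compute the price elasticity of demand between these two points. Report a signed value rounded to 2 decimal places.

%ΔQ = (1375 − 1451) / [(1451 + 1375)/2] = -76/1413 = -0.053786…
%ΔP = (1470 − 1380) / [(1380 + 1470)/2] = 90/1425 = 0.063157…
Arc Ed = %ΔQ / %ΔP = (-76/1413) / (90/1425) = -0.8516…

-0.85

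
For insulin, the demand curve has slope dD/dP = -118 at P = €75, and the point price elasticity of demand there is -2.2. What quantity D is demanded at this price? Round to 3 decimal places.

Ed = (dD/dP)·(P/D) ⇒ D = (dD/dP)·P/Ed = (-118)·75/(-2.2) = 4022.72727…

4022.727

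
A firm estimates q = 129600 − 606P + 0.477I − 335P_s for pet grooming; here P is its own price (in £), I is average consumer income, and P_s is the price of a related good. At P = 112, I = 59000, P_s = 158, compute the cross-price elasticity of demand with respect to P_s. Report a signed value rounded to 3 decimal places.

At the given values, q = 129600 − 606(112) + 0.477(59000) − 335(158) = 36941.
∂q/∂P_s = -335.
E = (-335) × (158/36941) = -1.43282…

-1.433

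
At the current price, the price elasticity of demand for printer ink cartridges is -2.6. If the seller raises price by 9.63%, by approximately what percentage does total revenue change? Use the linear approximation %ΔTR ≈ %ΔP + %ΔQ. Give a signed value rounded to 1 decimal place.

%ΔQ ≈ Ed × %ΔP = (-2.6) × (+9.63%) = -25.0380%
%ΔTR ≈ %ΔP + %ΔQ = (+9.63%) + (-25.0380%) = -15.4080%

-15.4%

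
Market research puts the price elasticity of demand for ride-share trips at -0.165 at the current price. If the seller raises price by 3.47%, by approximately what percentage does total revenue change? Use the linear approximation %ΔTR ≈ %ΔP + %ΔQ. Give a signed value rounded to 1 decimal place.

%ΔQ ≈ Ed × %ΔP = (-0.165) × (+3.47%) = -0.5726%
%ΔTR ≈ %ΔP + %ΔQ = (+3.47%) + (-0.5726%) = +2.8975%

+2.9%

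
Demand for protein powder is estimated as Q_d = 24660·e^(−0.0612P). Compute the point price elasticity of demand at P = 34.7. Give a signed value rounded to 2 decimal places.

-2.12

dQ_d/dP = −0.0612·Q_d = -180.493. At P = 34.7, Q_d = 2949.23.
Ed = (dQ_d/dP)·(P/Q_d) = (-180.493) × (34.7/2949.23) = -2.1236…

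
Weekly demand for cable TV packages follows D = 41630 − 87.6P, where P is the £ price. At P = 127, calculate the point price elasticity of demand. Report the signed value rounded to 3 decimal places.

dD/dP = −87.6. At P = 127, D = 41630 − 87.6(127) = 30504.8.
Ed = (dD/dP)·(P/D) = −87.6 × (127/30504.8) = -0.36470…

-0.365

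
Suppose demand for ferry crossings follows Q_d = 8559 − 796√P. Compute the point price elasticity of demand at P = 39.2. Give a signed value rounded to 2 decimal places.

-0.70

dQ_d/dP = −796/(2√P) = -63.5682. At P = 39.2, Q_d = 3575.25.
Ed = (dQ_d/dP)·(P/Q_d) = (-63.5682) × (39.2/3575.25) = -0.6969…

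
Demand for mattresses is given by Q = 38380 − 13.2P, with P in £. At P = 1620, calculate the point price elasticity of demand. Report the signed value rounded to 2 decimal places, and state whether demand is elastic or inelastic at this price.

-1.26; elastic

dQ/dP = −13.2. At P = 1620, Q = 38380 − 13.2(1620) = 16996.
Ed = (dQ/dP)·(P/Q) = −13.2 × (1620/16996) = -1.2581…
|Ed| = 1.26 > 1, so demand is elastic.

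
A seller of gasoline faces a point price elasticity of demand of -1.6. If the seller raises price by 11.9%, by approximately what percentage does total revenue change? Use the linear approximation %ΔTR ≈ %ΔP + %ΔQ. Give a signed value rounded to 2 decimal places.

%ΔQ ≈ Ed × %ΔP = (-1.6) × (+11.9%) = -19.0400%
%ΔTR ≈ %ΔP + %ΔQ = (+11.9%) + (-19.0400%) = -7.1400%

-7.14%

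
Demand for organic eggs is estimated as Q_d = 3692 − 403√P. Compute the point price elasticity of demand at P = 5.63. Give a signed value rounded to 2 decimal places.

-0.17

dQ_d/dP = −403/(2√P) = -84.9221. At P = 5.63, Q_d = 2735.78.
Ed = (dQ_d/dP)·(P/Q_d) = (-84.9221) × (5.63/2735.78) = -0.1747…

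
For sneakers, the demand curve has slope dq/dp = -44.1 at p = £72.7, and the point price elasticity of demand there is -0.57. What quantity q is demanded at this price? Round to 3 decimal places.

5624.684

Ed = (dq/dp)·(p/q) ⇒ q = (dq/dp)·p/Ed = (-44.1)·72.7/(-0.57) = 5624.68421…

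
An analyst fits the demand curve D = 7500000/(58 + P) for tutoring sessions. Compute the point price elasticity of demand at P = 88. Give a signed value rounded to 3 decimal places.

dD/dP = −7500000/(58 + P)² = -351.848. At P = 88, D = 51369.9.
Ed = (dD/dP)·(P/D) = (-351.848) × (88/51369.9) = -0.60273…

-0.603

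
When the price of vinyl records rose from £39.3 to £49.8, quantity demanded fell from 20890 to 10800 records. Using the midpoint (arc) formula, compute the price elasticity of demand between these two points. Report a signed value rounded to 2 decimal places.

-2.70

%ΔQ = (10800 − 20890) / [(20890 + 10800)/2] = -10090/15845 = -0.636793…
%ΔP = (49.8 − 39.3) / [(39.3 + 49.8)/2] = 10.5/44.55 = 0.235690…
Arc Ed = %ΔQ / %ΔP = (-10090/15845) / (10.5/44.55) = -2.7018…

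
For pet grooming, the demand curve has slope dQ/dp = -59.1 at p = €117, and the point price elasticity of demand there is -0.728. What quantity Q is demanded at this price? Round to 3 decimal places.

9498.214

Ed = (dQ/dp)·(p/Q) ⇒ Q = (dQ/dp)·p/Ed = (-59.1)·117/(-0.728) = 9498.21428…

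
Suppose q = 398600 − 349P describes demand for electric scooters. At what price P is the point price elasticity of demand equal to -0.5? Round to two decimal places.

Ed = −349P/(398600 − 349P). Set this equal to -0.5:
349P = 0.5·(398600 − 349P) ⇒ 349P(1 + 0.5) = 0.5·398600
P = 0.5·398600 / (349·1.5) = 380.7067…

380.71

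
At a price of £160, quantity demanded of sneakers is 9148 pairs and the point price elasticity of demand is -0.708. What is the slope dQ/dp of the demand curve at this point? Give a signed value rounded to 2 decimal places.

Ed = (dQ/dp)·(p/Q) ⇒ dQ/dp = Ed·Q/p = (-0.708)·9148/160 = -40.4799

-40.48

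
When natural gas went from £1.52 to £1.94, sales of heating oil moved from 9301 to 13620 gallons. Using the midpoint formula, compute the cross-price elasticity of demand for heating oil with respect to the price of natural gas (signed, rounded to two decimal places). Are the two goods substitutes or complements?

%ΔQ_{heating oil} = (13620 − 9301)/avg = 4319/11460.5 = 0.376859…
%ΔP_{natural gas} = (1.94 − 1.52)/avg = 0.42/1.73 = 0.242774…
E_cross = (4319/11460.5) / (0.42/1.73) = 1.5523…
E_cross > 0 ⇒ the goods are substitutes.

1.55; substitutes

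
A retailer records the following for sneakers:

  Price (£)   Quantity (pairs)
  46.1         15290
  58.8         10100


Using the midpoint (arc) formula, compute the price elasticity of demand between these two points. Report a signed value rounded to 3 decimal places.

%ΔQ = (10100 − 15290) / [(15290 + 10100)/2] = -5190/12695 = -0.408822…
%ΔP = (58.8 − 46.1) / [(46.1 + 58.8)/2] = 12.7/52.45 = 0.242135…
Arc Ed = %ΔQ / %ΔP = (-5190/12695) / (12.7/52.45) = -1.68840…

-1.688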